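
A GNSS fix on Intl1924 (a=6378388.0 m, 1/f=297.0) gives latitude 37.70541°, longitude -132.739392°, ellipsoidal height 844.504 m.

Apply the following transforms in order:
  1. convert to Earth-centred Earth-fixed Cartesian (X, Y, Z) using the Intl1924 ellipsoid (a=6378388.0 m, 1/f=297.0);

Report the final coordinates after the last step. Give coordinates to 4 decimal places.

start: φ=37.705410°, λ=-132.739392°, h=844.504 m
→ ECEF (a=6378388.000, f=1/297.0): X=-3429556.0673, Y=-3711451.1750, Z=3880205.5017

X=-3429556.0673 m, Y=-3711451.1750 m, Z=3880205.5017 m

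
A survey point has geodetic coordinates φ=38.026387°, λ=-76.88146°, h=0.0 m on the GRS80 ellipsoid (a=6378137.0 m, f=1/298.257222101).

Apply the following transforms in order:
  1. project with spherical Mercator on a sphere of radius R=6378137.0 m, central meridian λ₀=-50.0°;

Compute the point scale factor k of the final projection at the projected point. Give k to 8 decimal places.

1.26947512

start: φ=38.026387°, λ=-76.881460°, h=0.000 m
→ into merc (λ₀=-50.0°): φ=38.02638700°, λ−λ₀=-26.88146000°
scale k = 1.26947512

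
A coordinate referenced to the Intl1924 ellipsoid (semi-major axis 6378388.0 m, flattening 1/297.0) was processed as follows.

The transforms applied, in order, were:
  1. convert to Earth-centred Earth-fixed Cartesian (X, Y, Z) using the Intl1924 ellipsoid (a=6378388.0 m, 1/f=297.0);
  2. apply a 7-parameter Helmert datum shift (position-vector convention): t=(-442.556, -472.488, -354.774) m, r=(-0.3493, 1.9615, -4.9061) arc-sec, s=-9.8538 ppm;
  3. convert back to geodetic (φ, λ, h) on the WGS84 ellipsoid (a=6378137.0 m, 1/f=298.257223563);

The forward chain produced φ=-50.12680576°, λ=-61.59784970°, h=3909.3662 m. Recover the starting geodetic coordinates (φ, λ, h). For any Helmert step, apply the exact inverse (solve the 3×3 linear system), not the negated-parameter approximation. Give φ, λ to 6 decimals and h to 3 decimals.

φ=-50.126809°, λ=-61.587280°, h=3371.061 m

start: φ=-50.126806°, λ=-61.597850°, h=3909.366 m
→ ECEF (a=6378137.000, f=1/298.257223563): X=1949983.2005, Y=-3606095.0031, Z=-4874843.6647
→ Helmert⁻¹: X=1950577.0916, Y=-3605603.3945, Z=-4874524.4801
→ geod (Bowring, a=6378388.000): φ=-50.12680900°, λ=-61.58728000°, h=3371.0610 m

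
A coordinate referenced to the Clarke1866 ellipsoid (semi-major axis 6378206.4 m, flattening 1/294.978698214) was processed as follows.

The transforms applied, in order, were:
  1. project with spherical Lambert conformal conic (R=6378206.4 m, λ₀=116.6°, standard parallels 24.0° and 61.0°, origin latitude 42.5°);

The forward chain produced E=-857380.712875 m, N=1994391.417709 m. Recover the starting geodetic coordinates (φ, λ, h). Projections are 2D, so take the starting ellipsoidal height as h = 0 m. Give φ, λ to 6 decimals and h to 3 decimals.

start: E=-857380.7129, N=1994391.4177 m
→ lcc⁻¹: φ=60.36135900°, λ=100.86701900°

φ=60.361359°, λ=100.867019°, h=0.000 m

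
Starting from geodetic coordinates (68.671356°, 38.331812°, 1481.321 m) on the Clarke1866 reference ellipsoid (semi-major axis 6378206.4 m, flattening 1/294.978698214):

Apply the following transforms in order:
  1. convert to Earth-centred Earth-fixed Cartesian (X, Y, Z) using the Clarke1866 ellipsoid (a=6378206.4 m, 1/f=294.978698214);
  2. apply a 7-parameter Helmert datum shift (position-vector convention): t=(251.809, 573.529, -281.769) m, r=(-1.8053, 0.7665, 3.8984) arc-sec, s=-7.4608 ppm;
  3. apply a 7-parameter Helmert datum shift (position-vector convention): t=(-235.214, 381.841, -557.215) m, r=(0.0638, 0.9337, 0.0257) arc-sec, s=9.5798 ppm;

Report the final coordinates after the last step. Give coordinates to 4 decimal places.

X=1825606.2833 m, Y=1444433.6101 m, Z=5919077.1796 m

start: φ=68.671356°, λ=38.331812°, h=1481.321 m
→ ECEF (a=6378206.400, f=1/294.978698214): X=1825564.4822, Y=1443390.4631, Z=5919930.8577
→ Helmert 7p (PV): X=1825797.3900, Y=1444039.5390, Z=5919585.5044
→ Helmert 7p (PV): X=1825606.2833, Y=1444433.6101, Z=5919077.1796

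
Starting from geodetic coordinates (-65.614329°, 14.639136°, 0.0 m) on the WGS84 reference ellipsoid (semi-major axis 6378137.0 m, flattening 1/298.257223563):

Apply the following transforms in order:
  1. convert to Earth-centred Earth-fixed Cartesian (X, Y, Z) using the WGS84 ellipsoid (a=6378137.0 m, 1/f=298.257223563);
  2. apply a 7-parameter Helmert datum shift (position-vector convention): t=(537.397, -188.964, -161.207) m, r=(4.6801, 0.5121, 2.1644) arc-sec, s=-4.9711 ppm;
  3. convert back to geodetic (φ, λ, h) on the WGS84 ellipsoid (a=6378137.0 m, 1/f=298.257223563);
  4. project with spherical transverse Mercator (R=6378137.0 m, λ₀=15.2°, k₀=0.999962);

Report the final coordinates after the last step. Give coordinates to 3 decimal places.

E=-25939.980 m, N=-7303608.519 m

start: φ=-65.614329°, λ=14.639136°, h=0.000 m
→ ECEF (a=6378137.000, f=1/298.257223563): X=2554999.8840, Y=667391.5617, Z=-5786324.1277
→ Helmert 7p (PV): X=2555503.2109, Y=667357.3800, Z=-5786447.7707
→ geod (Bowring, a=6378137.000): φ=-65.61087964°, λ=14.63565908°, h=310.1250 m
→ tm (R=6378137.0, λ₀=15.2°): E=-25939.9797, N=-7303608.5189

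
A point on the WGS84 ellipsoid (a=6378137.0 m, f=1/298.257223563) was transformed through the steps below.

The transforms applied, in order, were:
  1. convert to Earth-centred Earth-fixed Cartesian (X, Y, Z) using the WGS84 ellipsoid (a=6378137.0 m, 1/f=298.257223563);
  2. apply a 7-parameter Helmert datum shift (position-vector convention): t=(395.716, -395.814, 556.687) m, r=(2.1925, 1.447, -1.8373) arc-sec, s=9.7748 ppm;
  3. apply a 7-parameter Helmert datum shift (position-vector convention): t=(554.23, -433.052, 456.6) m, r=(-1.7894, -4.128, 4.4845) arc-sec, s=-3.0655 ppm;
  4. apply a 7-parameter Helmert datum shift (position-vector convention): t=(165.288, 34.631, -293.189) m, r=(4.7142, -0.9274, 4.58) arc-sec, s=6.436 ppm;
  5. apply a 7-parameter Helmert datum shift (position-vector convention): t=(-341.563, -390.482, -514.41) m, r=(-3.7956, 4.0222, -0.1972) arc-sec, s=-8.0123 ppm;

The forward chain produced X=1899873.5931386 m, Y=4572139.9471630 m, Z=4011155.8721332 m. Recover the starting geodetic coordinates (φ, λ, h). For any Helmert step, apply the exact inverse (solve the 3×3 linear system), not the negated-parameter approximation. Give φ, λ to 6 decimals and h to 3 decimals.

start: X=1899873.5931, Y=4572139.9472, Z=4011155.8721 m
→ Helmert⁻¹: X=1900147.7785, Y=4572495.0587, Z=4011823.6195
→ Helmert⁻¹: X=1900089.8303, Y=4572480.5031, Z=4011977.9391
→ Helmert⁻¹: X=1899721.1272, Y=4572851.4696, Z=4011535.2878
→ Helmert⁻¹: X=1899237.9721, Y=4573262.1330, Z=4010904.1066
→ geod (Bowring, a=6378137.000): φ=39.19450700°, λ=67.44729200°, h=2893.8220 m

φ=39.194507°, λ=67.447292°, h=2893.822 m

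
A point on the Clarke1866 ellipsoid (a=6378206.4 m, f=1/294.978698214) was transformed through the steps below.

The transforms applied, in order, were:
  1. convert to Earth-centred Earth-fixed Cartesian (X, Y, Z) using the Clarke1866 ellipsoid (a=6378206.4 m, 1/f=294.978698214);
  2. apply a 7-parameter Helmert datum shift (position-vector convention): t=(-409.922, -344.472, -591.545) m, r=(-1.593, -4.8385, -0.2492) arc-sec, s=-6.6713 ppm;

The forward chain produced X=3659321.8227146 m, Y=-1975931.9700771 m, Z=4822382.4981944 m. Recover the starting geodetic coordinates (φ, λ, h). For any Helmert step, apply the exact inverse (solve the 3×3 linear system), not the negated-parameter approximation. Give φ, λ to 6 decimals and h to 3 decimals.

φ=49.419235°, λ=-28.360595°, h=2753.408 m

start: X=3659321.8227, Y=-1975931.9701, Z=4822382.4982 m
→ Helmert⁻¹: X=3659871.6812, Y=-1975633.5039, Z=4822905.1087
→ geod (Bowring, a=6378206.400): φ=49.41923500°, λ=-28.36059500°, h=2753.4080 m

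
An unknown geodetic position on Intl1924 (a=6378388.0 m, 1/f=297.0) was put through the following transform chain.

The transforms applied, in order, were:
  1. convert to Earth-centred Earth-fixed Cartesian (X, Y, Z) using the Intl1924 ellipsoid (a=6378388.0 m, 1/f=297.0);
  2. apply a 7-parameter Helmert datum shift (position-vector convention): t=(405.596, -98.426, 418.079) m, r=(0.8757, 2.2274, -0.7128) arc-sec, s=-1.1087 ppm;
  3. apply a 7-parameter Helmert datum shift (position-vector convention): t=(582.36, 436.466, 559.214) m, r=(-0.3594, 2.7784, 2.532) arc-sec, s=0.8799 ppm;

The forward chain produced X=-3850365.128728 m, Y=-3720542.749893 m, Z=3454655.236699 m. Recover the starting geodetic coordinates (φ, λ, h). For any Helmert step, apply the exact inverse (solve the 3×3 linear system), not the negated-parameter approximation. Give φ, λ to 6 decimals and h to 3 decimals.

start: X=-3850365.1287, Y=-3720542.7499, Z=3454655.2367 m
→ Helmert⁻¹: X=-3851036.3026, Y=-3720934.6869, Z=3454034.6263
→ Helmert⁻¹: X=-3851470.6049, Y=-3720839.0336, Z=3453594.5822
→ geod (Bowring, a=6378388.000): φ=32.99429900°, λ=-135.98832400°, h=209.6440 m

φ=32.994299°, λ=-135.988324°, h=209.644 m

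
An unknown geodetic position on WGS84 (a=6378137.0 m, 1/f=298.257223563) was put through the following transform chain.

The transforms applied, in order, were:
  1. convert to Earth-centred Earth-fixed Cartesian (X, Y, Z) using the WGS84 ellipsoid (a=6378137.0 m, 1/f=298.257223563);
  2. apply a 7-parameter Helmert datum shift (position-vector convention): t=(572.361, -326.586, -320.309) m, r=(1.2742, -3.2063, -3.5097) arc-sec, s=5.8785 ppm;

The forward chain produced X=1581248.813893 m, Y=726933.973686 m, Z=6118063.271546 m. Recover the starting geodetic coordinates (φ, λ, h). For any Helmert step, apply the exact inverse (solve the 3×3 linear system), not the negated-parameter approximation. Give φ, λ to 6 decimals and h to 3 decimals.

start: X=1581248.8139, Y=726933.9737, Z=6118063.2715 m
→ Helmert⁻¹: X=1580749.8919, Y=727320.9777, Z=6118318.5487
→ geod (Bowring, a=6378137.000): φ=74.22519700°, λ=24.70769600°, h=2597.2670 m

φ=74.225197°, λ=24.707696°, h=2597.267 m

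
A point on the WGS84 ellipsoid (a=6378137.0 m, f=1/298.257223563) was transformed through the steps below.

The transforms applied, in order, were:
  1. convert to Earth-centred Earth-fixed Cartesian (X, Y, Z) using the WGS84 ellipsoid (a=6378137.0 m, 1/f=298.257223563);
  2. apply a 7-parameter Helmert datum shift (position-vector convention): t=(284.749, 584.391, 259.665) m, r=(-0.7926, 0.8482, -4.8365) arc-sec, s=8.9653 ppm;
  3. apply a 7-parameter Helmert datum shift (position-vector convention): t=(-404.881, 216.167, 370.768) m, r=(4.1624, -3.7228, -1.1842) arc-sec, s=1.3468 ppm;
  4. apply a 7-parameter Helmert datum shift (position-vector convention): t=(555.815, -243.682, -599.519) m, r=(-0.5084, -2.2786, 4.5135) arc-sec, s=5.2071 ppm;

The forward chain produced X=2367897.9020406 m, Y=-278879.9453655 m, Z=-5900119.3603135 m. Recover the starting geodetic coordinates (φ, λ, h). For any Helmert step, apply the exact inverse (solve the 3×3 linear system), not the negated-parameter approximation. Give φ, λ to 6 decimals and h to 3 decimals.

φ=-68.133918°, λ=-6.733553°, h=3708.569 m

start: X=2367897.9020, Y=-278879.9454, Z=-5900119.3603 m
→ Helmert⁻¹: X=2367258.4905, Y=-278672.0719, Z=-5899515.9600
→ Helmert⁻¹: X=2367555.2990, Y=-278993.3304, Z=-5899915.8831
→ Helmert⁻¹: X=2367280.1429, Y=-279497.0349, Z=-5900113.9911
→ geod (Bowring, a=6378137.000): φ=-68.13391800°, λ=-6.73355300°, h=3708.5690 m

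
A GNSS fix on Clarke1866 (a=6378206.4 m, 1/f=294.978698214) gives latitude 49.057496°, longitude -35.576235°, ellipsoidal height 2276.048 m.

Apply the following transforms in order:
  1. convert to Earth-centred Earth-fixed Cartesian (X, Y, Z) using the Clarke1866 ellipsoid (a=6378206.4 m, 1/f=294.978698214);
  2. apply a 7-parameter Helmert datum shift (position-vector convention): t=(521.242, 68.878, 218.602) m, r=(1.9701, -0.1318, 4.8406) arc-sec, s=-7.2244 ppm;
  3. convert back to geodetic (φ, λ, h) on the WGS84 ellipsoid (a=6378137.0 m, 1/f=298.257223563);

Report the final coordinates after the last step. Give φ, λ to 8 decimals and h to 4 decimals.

φ=49.05377217°, λ=-35.57051116°, h=2580.4883 m

start: φ=49.057496°, λ=-35.576235°, h=2276.048 m
→ ECEF (a=6378206.400, f=1/294.978698214): X=3407279.9519, Y=-2437235.8520, Z=4796266.1297
→ Helmert 7p (PV): X=3407830.7100, Y=-2437115.2156, Z=4796428.9801
→ geod (Bowring, a=6378137.000): φ=49.05377217°, λ=-35.57051116°, h=2580.4883 m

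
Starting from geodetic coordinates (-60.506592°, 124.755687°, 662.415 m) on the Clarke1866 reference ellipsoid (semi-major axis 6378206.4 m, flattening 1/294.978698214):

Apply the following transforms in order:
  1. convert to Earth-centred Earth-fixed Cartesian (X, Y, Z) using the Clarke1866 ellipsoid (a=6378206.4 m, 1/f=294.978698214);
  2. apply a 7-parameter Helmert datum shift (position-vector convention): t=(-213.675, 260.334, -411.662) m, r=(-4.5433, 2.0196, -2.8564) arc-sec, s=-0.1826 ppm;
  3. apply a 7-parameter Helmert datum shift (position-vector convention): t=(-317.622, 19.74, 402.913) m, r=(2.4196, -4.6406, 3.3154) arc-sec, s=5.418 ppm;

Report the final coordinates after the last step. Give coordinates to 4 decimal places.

X=-1795395.7050 m, Y=2587050.2158 m, Z=-5528948.8438 m

start: φ=-60.506592°, λ=124.755687°, h=662.415 m
→ ECEF (a=6378206.400, f=1/294.978698214): X=-1794919.5162, Y=2586817.5154, Z=-5528861.7014
→ Helmert 7p (PV): X=-1795151.1754, Y=2586980.4518, Z=-5529311.7578
→ Helmert 7p (PV): X=-1795395.7050, Y=2587050.2158, Z=-5528948.8438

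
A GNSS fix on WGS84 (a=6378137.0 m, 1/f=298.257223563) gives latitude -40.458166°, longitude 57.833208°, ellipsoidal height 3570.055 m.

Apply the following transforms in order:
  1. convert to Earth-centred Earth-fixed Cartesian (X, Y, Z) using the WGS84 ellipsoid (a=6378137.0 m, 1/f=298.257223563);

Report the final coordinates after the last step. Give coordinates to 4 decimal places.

X=2588761.4131 m, Y=4116172.1866 m, Z=-4119142.9743 m

start: φ=-40.458166°, λ=57.833208°, h=3570.055 m
→ ECEF (a=6378137.000, f=1/298.257223563): X=2588761.4131, Y=4116172.1866, Z=-4119142.9743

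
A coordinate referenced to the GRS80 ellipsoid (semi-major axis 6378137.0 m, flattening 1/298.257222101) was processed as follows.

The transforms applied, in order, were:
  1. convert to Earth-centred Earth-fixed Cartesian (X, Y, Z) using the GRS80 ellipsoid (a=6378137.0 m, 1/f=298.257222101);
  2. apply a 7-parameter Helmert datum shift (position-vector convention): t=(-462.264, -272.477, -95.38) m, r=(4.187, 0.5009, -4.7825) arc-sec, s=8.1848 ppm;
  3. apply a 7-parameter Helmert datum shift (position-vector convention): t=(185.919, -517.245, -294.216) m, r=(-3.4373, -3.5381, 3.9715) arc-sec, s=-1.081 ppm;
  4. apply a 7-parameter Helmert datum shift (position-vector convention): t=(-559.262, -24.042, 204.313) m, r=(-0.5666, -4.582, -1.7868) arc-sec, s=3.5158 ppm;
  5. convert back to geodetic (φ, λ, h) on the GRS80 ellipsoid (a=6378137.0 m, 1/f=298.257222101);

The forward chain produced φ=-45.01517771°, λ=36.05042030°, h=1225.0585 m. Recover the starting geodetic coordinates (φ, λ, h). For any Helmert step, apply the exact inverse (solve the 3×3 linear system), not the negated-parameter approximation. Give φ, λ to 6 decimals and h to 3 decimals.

start: φ=-45.015178°, λ=36.050420°, h=1225.059 m
→ ECEF (a=6378137.000, f=1/298.257222101): X=3652205.4033, Y=2658396.1548, Z=-4489407.4242
→ Helmert⁻¹: X=3652629.0594, Y=2658454.8247, Z=-4489669.7901
→ Helmert⁻¹: X=3652421.2782, Y=2658979.4326, Z=-4489398.7673
→ Helmert⁻¹: X=3652802.8889, Y=2659223.7098, Z=-4489311.7529
→ geod (Bowring, a=6378137.000): φ=-45.00839700°, λ=36.05444600°, h=1843.2120 m

φ=-45.008397°, λ=36.054446°, h=1843.212 m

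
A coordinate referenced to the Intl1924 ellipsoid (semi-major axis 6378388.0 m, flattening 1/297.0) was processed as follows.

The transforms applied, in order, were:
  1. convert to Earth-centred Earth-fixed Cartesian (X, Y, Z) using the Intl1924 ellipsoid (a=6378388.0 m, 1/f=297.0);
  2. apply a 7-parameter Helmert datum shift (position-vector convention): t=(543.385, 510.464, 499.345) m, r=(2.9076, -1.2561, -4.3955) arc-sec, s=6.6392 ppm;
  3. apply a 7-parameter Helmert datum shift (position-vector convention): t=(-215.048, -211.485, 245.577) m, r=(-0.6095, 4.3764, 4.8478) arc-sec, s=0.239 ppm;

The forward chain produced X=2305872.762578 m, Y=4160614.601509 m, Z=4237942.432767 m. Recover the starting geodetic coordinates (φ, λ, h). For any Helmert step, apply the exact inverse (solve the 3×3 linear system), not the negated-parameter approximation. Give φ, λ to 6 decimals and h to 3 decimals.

φ=41.887561°, λ=61.006685°, h=1152.418 m

start: X=2305872.7626, Y=4160614.6015, Z=4237942.4328 m
→ Helmert⁻¹: X=2306095.1348, Y=4160758.3701, Z=4237757.0671
→ Helmert⁻¹: X=2305473.5895, Y=4160329.1440, Z=4237156.9047
→ geod (Bowring, a=6378388.000): φ=41.88756100°, λ=61.00668500°, h=1152.4180 m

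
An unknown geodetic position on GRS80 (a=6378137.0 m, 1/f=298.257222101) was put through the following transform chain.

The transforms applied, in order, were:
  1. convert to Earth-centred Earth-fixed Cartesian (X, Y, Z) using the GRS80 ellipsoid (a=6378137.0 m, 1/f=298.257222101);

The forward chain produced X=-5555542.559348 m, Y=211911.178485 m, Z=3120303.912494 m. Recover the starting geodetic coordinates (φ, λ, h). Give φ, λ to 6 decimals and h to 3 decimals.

start: X=-5555542.5593, Y=211911.1785, Z=3120303.9125 m
→ geod (Bowring, a=6378137.000): φ=29.46770700°, λ=177.81556300°, h=2368.4040 m

φ=29.467707°, λ=177.815563°, h=2368.404 m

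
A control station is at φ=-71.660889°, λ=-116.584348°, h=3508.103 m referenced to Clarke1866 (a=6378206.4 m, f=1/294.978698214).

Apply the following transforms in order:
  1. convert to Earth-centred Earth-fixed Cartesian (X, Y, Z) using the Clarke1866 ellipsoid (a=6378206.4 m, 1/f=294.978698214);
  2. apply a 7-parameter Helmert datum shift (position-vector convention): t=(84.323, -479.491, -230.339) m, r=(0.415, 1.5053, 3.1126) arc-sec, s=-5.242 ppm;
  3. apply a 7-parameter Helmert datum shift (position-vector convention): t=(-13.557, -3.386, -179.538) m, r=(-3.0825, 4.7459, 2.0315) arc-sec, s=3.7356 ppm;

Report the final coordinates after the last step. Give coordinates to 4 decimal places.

start: φ=-71.660889°, λ=-116.584348°, h=3508.103 m
→ ECEF (a=6378206.400, f=1/294.978698214): X=-901336.5529, Y=-1801156.3078, Z=-6035034.3734
→ Helmert 7p (PV): X=-901264.3681, Y=-1801627.8162, Z=-6035230.1228
→ Helmert 7p (PV): X=-901402.4113, Y=-1801737.0021, Z=-6035384.5447

X=-901402.4113 m, Y=-1801737.0021 m, Z=-6035384.5447 m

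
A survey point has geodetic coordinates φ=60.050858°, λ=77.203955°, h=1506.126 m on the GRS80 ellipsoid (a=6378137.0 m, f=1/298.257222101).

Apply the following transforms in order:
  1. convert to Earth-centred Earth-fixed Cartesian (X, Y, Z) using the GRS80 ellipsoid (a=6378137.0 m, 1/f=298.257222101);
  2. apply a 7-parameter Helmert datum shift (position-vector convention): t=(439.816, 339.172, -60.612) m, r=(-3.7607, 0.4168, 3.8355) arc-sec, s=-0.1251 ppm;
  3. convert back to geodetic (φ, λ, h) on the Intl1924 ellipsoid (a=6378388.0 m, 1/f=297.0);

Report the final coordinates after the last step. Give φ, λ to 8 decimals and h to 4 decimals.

start: φ=60.050858°, λ=77.203955°, h=1506.126 m
→ ECEF (a=6378137.000, f=1/298.257222101): X=707177.9362, Y=3113650.1371, Z=5504613.0809
→ Helmert 7p (PV): X=707570.8885, Y=3114102.4318, Z=5504493.5820
→ geod (Bowring, a=6378388.000): φ=60.04692717°, λ=77.19887722°, h=1483.7846 m

φ=60.04692717°, λ=77.19887722°, h=1483.7846 m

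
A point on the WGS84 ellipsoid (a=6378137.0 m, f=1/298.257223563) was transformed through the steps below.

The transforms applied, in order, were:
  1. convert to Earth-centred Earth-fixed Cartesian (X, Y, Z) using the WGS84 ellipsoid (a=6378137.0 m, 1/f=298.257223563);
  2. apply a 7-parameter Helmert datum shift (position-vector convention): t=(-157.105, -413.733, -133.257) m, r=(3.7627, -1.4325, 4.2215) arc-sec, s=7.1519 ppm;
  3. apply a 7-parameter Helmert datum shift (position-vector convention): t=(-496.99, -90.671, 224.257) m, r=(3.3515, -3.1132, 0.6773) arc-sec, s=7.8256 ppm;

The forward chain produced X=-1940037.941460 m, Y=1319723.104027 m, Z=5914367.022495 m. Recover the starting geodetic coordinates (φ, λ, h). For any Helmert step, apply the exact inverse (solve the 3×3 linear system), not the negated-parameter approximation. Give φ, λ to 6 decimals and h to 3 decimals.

start: X=-1940037.9415, Y=1319723.1040, Z=5914367.0225 m
→ Helmert⁻¹: X=-1939432.1765, Y=1319905.9107, Z=5914104.3099
→ Helmert⁻¹: X=-1939193.1033, Y=1320457.7763, Z=5914184.6489
→ geod (Bowring, a=6378137.000): φ=68.49396600°, λ=145.74781600°, h=2872.5830 m

φ=68.493966°, λ=145.747816°, h=2872.583 m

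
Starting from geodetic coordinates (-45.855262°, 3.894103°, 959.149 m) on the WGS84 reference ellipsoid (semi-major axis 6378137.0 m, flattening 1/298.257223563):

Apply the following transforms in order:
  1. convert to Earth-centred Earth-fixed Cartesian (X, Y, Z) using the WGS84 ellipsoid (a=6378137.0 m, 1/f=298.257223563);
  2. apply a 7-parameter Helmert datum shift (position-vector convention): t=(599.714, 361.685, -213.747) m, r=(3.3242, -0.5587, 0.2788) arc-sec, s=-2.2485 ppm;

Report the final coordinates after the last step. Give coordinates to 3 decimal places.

X=4440873.027 m, Y=302688.623 m, Z=-4554932.416 m

start: φ=-45.855262°, λ=3.894103°, h=959.149 m
→ ECEF (a=6378137.000, f=1/298.257223563): X=4440271.3683, Y=302248.2109, Z=-4554745.8082
→ Helmert 7p (PV): X=4440873.0271, Y=302688.6229, Z=-4554932.4157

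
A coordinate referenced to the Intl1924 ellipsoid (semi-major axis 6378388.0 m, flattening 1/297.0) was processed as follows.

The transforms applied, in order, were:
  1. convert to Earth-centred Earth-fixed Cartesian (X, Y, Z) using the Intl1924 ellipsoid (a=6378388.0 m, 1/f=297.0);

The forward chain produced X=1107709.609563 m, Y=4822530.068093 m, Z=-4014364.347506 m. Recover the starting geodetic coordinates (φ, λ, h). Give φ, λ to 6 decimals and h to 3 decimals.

start: X=1107709.6096, Y=4822530.0681, Z=-4014364.3475 m
→ geod (Bowring, a=6378388.000): φ=-39.24131000°, λ=77.06385000°, h=1892.1890 m

φ=-39.241310°, λ=77.063850°, h=1892.189 m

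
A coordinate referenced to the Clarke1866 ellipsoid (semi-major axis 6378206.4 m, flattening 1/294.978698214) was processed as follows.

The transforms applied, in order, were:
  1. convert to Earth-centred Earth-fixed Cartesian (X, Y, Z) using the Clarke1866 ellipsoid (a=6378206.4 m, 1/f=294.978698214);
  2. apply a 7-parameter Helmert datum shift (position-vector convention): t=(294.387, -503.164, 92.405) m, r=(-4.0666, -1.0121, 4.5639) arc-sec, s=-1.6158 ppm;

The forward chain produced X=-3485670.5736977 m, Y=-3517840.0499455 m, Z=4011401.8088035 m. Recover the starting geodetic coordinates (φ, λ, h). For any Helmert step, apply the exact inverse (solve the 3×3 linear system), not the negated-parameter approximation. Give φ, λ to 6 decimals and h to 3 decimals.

start: X=-3485670.5737, Y=-3517840.0499, Z=4011401.8088 m
→ Helmert⁻¹: X=-3486028.7371, Y=-3517344.5198, Z=4011263.6446
→ geod (Bowring, a=6378206.400): φ=39.19780400°, λ=-134.74380200°, h=3324.6760 m

φ=39.197804°, λ=-134.743802°, h=3324.676 m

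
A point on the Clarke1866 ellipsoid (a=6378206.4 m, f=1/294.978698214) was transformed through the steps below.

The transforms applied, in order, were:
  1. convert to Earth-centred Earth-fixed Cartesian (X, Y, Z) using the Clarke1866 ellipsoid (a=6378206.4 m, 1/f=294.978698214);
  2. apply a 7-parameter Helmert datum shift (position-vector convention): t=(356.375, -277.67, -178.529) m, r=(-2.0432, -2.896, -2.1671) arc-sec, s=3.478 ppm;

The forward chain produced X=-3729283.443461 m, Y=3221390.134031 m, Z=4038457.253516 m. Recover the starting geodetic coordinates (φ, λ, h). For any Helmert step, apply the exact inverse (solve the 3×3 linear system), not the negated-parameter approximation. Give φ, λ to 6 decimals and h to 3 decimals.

φ=39.524989°, λ=139.180026°, h=2292.792 m

start: X=-3729283.4435, Y=3221390.1340, Z=4038457.2535 m
→ Helmert⁻¹: X=-3729603.9897, Y=3221577.4081, Z=4038706.0126
→ geod (Bowring, a=6378206.400): φ=39.52498900°, λ=139.18002600°, h=2292.7920 m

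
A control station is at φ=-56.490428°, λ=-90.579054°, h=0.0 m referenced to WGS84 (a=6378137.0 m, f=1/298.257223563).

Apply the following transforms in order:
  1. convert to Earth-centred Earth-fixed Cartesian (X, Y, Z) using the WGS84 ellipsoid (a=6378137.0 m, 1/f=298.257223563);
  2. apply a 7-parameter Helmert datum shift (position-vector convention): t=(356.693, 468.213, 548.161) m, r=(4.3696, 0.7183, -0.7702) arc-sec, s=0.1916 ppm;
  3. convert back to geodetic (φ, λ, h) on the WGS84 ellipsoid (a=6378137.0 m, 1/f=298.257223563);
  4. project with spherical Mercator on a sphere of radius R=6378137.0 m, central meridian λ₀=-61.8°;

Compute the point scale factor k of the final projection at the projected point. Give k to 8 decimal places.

start: φ=-56.490428°, λ=-90.579054°, h=0.000 m
→ ECEF (a=6378137.000, f=1/298.257223563): X=-35669.3294, Y=-3529260.5677, Z=-5294784.1412
→ Helmert 7p (PV): X=-35344.2602, Y=-3528680.7308, Z=-5294311.6358
→ geod (Bowring, a=6378137.000): φ=-56.49245163°, λ=-90.57387148°, h=-715.8716 m
→ into merc (λ₀=-61.8°): φ=-56.49245163°, λ−λ₀=-28.77387148°
scale k = 1.81144049

1.81144049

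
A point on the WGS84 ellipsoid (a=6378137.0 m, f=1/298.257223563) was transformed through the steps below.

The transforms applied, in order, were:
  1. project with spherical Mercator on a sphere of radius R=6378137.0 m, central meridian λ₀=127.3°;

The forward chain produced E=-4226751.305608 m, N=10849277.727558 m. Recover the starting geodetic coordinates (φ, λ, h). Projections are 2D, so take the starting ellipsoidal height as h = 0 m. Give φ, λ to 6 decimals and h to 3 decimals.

φ=69.314794°, λ=89.330447°, h=0.000 m

start: E=-4226751.3056, N=10849277.7276 m
→ merc⁻¹: φ=69.31479400°, λ=89.33044700°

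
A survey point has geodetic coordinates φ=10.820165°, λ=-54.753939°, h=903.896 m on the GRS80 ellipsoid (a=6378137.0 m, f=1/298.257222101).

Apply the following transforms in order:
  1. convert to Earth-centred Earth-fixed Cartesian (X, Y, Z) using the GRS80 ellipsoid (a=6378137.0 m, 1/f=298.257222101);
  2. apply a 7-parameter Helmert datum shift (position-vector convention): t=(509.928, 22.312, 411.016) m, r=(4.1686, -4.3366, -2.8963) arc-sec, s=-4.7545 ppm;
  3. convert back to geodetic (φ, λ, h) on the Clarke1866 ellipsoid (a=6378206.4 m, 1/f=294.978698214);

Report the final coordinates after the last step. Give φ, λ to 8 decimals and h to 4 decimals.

φ=10.82388469°, λ=-54.75113179°, h=1160.8169 m

start: φ=10.820165°, λ=-54.753939°, h=903.896 m
→ ECEF (a=6378137.000, f=1/298.257222101): X=3616252.6695, Y=-5117625.6138, Z=1189643.1156
→ Helmert 7p (PV): X=3616648.5330, Y=-5117653.7905, Z=1190021.0783
→ geod (Bowring, a=6378206.400): φ=10.82388469°, λ=-54.75113179°, h=1160.8169 m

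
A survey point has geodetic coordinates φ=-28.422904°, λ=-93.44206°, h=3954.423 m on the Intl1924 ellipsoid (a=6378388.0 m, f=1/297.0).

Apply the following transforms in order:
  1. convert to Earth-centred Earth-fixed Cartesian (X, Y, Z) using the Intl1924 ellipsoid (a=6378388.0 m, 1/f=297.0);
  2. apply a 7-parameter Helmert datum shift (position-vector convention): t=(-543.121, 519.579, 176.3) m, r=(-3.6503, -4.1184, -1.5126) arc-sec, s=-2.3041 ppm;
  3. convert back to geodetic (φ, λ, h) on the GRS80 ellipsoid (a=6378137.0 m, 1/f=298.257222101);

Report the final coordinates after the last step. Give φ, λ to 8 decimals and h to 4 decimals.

φ=-28.42195669°, λ=-93.44768199°, h=3658.4509 m

start: φ=-28.422904°, λ=-93.442060°, h=3954.423 m
→ ECEF (a=6378388.000, f=1/297.0): X=-337256.7894, Y=-5607147.6841, Z=-3019729.8912
→ Helmert 7p (PV): X=-337779.9586, Y=-5606666.1530, Z=-3019454.1370
→ geod (Bowring, a=6378137.000): φ=-28.42195669°, λ=-93.44768199°, h=3658.4509 m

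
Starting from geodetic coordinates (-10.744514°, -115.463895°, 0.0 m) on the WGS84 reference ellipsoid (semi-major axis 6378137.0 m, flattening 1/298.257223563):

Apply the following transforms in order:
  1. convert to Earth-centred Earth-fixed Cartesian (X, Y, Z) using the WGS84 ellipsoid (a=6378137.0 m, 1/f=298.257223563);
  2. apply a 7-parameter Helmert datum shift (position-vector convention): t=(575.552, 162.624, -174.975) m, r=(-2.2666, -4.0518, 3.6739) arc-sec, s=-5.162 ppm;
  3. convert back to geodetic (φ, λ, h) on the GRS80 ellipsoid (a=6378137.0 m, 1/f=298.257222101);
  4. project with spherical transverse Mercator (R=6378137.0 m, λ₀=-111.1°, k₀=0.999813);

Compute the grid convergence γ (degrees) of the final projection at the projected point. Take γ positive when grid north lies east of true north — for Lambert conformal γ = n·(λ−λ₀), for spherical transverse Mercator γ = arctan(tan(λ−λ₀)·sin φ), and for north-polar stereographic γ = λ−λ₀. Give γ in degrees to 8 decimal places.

0.81423471

start: φ=-10.744514°, λ=-115.463895°, h=0.000 m
→ ECEF (a=6378137.000, f=1/298.257223563): X=-2694467.9357, Y=-5658242.7536, Z=-1181253.1726
→ Helmert 7p (PV): X=-2693754.4891, Y=-5658111.8947, Z=-1181412.8021
→ geod (Bowring, a=6378137.000): φ=-10.74664804°, λ=-115.45852003°, h=-387.6474 m
→ into tm (λ₀=-111.1°): φ=-10.74664804°, λ−λ₀=-4.35852003°
convergence γ = 0.81423471°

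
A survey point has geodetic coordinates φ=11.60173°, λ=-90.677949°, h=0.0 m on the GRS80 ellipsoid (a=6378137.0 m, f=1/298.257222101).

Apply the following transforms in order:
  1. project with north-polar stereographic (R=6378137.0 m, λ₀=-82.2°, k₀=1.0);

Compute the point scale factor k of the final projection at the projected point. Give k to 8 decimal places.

start: φ=11.601730°, λ=-90.677949°, h=0.000 m
→ into stereo (λ₀=-82.2°): φ=11.60173000°, λ−λ₀=-8.47794900°
scale k = 1.66512989

1.66512989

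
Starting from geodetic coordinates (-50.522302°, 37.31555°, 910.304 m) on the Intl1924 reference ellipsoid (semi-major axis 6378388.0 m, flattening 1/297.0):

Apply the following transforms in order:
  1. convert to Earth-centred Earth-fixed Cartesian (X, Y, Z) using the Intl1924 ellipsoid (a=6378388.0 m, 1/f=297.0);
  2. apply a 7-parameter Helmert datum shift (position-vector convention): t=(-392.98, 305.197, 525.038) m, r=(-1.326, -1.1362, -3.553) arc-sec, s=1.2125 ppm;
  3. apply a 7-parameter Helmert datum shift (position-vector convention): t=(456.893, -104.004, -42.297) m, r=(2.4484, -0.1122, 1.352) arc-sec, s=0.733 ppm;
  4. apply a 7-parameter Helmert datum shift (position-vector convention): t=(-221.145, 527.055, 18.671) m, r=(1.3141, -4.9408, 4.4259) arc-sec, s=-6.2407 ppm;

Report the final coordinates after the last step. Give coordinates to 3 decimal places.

start: φ=-50.522302°, λ=37.315550°, h=910.304 m
→ ECEF (a=6378388.000, f=1/297.0): X=3232105.5299, Y=2463591.1325, Z=-4900727.5713
→ Helmert 7p (PV): X=3231785.9007, Y=2463812.1371, Z=-4900206.5090
→ Helmert 7p (PV): X=3232231.6786, Y=2463789.2888, Z=-4900221.3940
→ Helmert 7p (PV): X=3232054.8737, Y=2464401.5416, Z=-4900079.0223

X=3232054.874 m, Y=2464401.542 m, Z=-4900079.022 m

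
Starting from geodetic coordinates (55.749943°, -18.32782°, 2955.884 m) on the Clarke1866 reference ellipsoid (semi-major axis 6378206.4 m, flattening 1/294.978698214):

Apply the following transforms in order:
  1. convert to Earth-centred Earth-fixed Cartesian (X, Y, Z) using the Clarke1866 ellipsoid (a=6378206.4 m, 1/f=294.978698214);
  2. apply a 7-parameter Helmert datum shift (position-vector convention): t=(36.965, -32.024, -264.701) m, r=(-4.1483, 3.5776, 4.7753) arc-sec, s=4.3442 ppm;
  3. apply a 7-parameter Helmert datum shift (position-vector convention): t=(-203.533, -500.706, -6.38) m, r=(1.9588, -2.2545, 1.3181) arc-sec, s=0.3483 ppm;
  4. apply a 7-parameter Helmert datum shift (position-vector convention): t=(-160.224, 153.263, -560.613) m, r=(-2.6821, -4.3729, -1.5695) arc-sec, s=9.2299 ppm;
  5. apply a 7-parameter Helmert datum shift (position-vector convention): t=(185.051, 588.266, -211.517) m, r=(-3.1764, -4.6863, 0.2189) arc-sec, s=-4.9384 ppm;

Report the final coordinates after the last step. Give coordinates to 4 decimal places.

start: φ=55.749943°, λ=-18.327820°, h=2955.884 m
→ ECEF (a=6378206.400, f=1/294.978698214): X=3417082.7971, Y=-1131933.0204, Z=5251065.0062
→ Helmert 7p (PV): X=3417251.8910, Y=-1131785.2440, Z=5250786.6134
→ Helmert 7p (PV): X=3416999.3889, Y=-1132314.3711, Z=5250808.6652
→ Helmert 7p (PV): X=3416750.7671, Y=-1132129.2821, Z=5250383.6830
→ Helmert 7p (PV): X=3416800.8591, Y=-1131450.9457, Z=5250241.2993

X=3416800.8591 m, Y=-1131450.9457 m, Z=5250241.2993 m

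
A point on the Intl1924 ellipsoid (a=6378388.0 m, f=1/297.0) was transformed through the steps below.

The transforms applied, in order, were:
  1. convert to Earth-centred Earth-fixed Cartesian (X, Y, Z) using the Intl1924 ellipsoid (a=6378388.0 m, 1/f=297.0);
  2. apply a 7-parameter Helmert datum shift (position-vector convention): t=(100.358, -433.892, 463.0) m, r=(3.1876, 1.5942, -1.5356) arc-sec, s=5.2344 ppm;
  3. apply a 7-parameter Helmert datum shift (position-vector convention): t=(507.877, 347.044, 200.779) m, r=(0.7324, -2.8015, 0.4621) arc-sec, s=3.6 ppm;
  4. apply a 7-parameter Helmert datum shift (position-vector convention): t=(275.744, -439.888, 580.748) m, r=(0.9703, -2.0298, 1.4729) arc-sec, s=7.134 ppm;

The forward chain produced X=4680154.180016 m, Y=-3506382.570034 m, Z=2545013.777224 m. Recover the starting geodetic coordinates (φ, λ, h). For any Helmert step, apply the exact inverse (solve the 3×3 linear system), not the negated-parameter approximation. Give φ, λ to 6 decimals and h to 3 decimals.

start: X=4680154.1800, Y=-3506382.5700, Z=2545013.7772 m
→ Helmert⁻¹: X=4679845.0534, Y=-3505939.1196, Z=2544385.3166
→ Helmert⁻¹: X=4679347.0301, Y=-3506274.9906, Z=2544124.2735
→ Helmert⁻¹: X=4679228.6184, Y=-3505748.6011, Z=2543738.3018
→ geod (Bowring, a=6378388.000): φ=23.65373600°, λ=-36.84110400°, h=1254.9170 m

φ=23.653736°, λ=-36.841104°, h=1254.917 m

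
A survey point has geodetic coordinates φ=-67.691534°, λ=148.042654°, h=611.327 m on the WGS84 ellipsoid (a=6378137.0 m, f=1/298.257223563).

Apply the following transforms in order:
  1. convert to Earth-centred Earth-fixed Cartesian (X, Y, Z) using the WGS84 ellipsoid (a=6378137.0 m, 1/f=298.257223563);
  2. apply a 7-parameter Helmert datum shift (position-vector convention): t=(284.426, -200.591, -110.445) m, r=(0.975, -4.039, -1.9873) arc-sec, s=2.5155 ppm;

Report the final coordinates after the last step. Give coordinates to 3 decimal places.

start: φ=-67.691534°, λ=148.042654°, h=611.327 m
→ ECEF (a=6378137.000, f=1/298.257223563): X=-2060267.0449, Y=1285266.0738, Z=-5878684.6880
→ Helmert 7p (PV): X=-2059860.3038, Y=1285116.3543, Z=-5878844.1890

X=-2059860.304 m, Y=1285116.354 m, Z=-5878844.189 m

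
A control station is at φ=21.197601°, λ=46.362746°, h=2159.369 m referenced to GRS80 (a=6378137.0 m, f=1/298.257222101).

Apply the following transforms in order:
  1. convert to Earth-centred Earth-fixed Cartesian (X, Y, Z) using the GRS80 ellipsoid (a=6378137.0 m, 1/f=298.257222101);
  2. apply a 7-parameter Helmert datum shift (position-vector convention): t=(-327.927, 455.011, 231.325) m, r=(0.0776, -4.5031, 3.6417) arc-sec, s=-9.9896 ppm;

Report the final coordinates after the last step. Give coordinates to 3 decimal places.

start: φ=21.197601°, λ=46.362746°, h=2159.369 m
→ ECEF (a=6378137.000, f=1/298.257222101): X=4106867.1112, Y=4307024.2516, Z=2292587.1742
→ Helmert 7p (PV): X=4106372.0661, Y=4307507.8826, Z=2292886.8763

X=4106372.066 m, Y=4307507.883 m, Z=2292886.876 m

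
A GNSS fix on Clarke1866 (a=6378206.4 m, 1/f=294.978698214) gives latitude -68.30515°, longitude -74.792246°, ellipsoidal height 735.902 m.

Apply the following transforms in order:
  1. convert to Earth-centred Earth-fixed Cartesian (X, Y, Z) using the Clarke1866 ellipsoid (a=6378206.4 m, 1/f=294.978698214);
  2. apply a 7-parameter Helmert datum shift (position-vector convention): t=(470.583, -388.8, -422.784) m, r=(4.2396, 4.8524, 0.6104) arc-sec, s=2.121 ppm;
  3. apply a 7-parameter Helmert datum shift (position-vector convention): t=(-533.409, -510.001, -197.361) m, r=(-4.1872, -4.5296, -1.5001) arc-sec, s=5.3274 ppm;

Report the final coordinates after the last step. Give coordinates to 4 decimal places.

X=620303.7295 m, Y=-2283077.7134 m, Z=-5904921.5226 m

start: φ=-68.305150°, λ=-74.792246°, h=735.902 m
→ ECEF (a=6378206.400, f=1/294.978698214): X=620381.0075, Y=-2282160.7235, Z=-5904255.8602
→ Helmert 7p (PV): X=620720.7614, Y=-2282431.1708, Z=-5904752.6697
→ Helmert 7p (PV): X=620303.7295, Y=-2283077.7134, Z=-5904921.5226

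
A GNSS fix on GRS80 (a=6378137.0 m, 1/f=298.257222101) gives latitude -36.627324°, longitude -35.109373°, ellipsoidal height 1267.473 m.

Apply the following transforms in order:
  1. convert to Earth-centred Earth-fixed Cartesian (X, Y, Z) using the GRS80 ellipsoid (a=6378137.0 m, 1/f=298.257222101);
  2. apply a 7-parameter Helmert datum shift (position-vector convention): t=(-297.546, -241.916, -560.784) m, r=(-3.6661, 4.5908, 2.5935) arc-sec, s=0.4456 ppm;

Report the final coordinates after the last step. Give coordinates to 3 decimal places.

start: φ=-36.627324°, λ=-35.109373°, h=1267.473 m
→ ECEF (a=6378137.000, f=1/298.257222101): X=4193183.2434, Y=-2948043.4488, Z=-3785039.1410
→ Helmert 7p (PV): X=4192840.3905, Y=-2948301.2292, Z=-3785642.5408

X=4192840.391 m, Y=-2948301.229 m, Z=-3785642.541 m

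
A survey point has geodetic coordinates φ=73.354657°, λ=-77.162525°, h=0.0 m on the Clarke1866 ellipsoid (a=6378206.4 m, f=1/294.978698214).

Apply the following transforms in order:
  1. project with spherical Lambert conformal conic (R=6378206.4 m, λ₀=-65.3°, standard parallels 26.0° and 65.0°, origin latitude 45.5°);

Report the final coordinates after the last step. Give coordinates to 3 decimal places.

start: φ=73.354657°, λ=-77.162525°, h=0.000 m
→ lcc (R=6378206.4, λ₀=-65.3°): E=-410754.8938, N=3079323.5637

E=-410754.894 m, N=3079323.564 m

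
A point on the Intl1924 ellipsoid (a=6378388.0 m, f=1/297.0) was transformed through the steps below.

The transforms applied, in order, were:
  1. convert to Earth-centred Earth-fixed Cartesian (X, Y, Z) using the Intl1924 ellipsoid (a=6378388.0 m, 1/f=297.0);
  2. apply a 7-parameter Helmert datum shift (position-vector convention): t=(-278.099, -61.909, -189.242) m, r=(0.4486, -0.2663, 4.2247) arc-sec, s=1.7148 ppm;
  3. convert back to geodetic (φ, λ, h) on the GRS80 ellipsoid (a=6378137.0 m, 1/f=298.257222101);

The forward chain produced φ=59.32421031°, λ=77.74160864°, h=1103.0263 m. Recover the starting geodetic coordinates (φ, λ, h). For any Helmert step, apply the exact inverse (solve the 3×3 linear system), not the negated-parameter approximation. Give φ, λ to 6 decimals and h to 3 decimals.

φ=59.324738°, λ=77.735817°, h=1132.351 m

start: φ=59.324210°, λ=77.741609°, h=1103.026 m
→ ECEF (a=6378137.000, f=1/298.257222101): X=692727.2870, Y=3188256.3769, Z=5463398.4932
→ Helmert⁻¹: X=693076.5541, Y=3188310.5056, Z=5463570.5372
→ geod (Bowring, a=6378388.000): φ=59.32473800°, λ=77.73581700°, h=1132.3510 m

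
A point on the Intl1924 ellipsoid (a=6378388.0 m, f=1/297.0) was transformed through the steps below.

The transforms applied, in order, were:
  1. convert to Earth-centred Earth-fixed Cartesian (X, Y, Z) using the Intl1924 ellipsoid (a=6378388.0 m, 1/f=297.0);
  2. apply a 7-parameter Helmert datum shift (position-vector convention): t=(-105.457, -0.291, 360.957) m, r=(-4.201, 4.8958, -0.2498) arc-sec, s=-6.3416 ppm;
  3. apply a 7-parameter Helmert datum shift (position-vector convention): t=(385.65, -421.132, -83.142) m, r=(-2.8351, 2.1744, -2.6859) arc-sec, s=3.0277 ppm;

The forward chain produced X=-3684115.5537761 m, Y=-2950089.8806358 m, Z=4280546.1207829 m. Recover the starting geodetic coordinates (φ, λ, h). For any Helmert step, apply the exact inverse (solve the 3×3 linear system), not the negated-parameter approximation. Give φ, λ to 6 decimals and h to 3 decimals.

φ=42.394403°, λ=-141.318707°, h=2851.017 m

start: X=-3684115.5538, Y=-2950089.8806, Z=4280546.1208 m
→ Helmert⁻¹: X=-3684496.7620, Y=-2949766.6318, Z=4280536.9168
→ Helmert⁻¹: X=-3684512.6869, Y=-2949876.6813, Z=4280055.5691
→ geod (Bowring, a=6378388.000): φ=42.39440300°, λ=-141.31870700°, h=2851.0170 m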